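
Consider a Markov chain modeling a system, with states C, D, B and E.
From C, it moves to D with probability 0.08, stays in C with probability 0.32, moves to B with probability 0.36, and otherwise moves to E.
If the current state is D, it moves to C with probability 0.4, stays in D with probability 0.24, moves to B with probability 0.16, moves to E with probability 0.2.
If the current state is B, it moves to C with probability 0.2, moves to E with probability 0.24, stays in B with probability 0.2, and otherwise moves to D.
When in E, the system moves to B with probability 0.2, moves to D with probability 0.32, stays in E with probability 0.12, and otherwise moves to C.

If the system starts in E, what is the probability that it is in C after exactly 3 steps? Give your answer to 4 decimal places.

0.3164

Propagate the distribution vector 3 steps from E.
After 0 steps: (0.0000, 0.0000, 0.0000, 1.0000)
After 1 step: (0.3600, 0.3200, 0.2000, 0.1200)
After 2 steps: (0.3264, 0.2160, 0.2448, 0.2128)
After 3 steps: (0.3164, 0.2342, 0.2436, 0.2058)
P(in C after 3 steps) = 0.3164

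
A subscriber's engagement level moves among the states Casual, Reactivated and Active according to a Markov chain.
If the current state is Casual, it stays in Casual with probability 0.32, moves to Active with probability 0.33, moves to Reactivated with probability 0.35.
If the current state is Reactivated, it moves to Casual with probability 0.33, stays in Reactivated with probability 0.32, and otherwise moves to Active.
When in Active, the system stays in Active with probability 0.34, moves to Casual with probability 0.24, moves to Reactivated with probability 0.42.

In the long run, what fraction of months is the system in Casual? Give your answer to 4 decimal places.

0.2964

Let the stationary distribution be π with π = πP and π_1 + π_2 + π_3 = 1.
π_1 = 0.32·π_1 + 0.33·π_2 + 0.24·π_3
π_2 = 0.35·π_1 + 0.32·π_2 + 0.42·π_3
Solving with the normalization constraint gives π = (0.2964, 0.3630, 0.3407).
So the stationary probability of Casual is 0.2964.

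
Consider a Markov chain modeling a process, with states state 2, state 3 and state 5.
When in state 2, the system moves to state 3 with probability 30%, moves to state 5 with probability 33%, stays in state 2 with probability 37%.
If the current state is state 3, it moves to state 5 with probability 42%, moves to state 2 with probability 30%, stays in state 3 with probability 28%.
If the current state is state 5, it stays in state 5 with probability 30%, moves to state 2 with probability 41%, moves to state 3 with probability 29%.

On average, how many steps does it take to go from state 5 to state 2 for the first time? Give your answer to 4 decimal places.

Let t(s) be the expected number of steps to first reach state 2 from state s, with t(state 2) = 0. Conditioning on the first step:
t(state 3) = 1 + 0.28·t(state 3) + 0.42·t(state 5)
t(state 5) = 1 + 0.29·t(state 3) + 0.3·t(state 5)
Solving: t(state 3) = 2.9304, t(state 5) = 2.6426.
Expected steps from state 5 to state 2: 2.6426.

2.6426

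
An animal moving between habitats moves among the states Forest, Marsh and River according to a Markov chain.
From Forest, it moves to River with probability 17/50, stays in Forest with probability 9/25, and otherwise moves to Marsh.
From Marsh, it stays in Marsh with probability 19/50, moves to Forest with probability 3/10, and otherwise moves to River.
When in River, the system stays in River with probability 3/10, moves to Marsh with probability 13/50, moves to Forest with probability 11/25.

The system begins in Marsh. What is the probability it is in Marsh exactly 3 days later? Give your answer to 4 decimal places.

Propagate the distribution vector 3 days from Marsh.
After 0 days: (0.0000, 1.0000, 0.0000)
After 1 day: (0.3000, 0.3800, 0.3200)
After 2 days: (0.3628, 0.3176, 0.3196)
After 3 days: (0.3665, 0.3126, 0.3209)
P(in Marsh after 3 days) = 0.3126

0.3126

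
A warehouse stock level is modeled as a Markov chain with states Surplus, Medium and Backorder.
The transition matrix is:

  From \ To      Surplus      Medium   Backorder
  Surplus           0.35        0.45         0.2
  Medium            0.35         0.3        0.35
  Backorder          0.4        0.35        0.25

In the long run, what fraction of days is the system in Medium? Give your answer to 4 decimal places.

Let the stationary distribution be π with π = πP and π_1 + π_2 + π_3 = 1.
π_1 = 0.35·π_1 + 0.35·π_2 + 0.4·π_3
π_2 = 0.45·π_1 + 0.3·π_2 + 0.35·π_3
Solving with the normalization constraint gives π = (0.3634, 0.3679, 0.2686).
So the stationary probability of Medium is 0.3679.

0.3679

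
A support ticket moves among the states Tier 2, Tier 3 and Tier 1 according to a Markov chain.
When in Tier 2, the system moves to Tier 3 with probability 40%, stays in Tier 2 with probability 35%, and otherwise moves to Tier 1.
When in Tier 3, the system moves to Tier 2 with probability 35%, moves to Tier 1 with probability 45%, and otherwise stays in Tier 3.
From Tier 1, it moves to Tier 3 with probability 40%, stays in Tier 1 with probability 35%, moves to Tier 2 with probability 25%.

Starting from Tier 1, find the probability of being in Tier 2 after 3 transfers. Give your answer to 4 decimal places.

Propagate the distribution vector 3 transfers from Tier 1.
After 0 transfers: (0.0000, 0.0000, 1.0000)
After 1 transfer: (0.2500, 0.4000, 0.3500)
After 2 transfers: (0.3150, 0.3200, 0.3650)
After 3 transfers: (0.3135, 0.3360, 0.3505)
P(in Tier 2 after 3 transfers) = 0.3135

0.3135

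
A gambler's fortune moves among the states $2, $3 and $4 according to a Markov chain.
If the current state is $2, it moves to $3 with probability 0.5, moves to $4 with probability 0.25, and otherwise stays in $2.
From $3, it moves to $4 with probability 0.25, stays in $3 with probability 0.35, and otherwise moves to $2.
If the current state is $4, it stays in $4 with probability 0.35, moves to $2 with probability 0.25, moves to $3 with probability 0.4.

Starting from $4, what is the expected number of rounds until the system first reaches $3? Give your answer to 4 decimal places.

Let t(s) be the expected number of rounds to first reach $3 from state s, with t($3) = 0. Conditioning on the first round:
t($2) = 1 + 0.25·t($2) + 0.25·t($4)
t($4) = 1 + 0.25·t($2) + 0.35·t($4)
Solving: t($2) = 2.1176, t($4) = 2.3529.
Expected rounds from $4 to $3: 2.3529.

2.3529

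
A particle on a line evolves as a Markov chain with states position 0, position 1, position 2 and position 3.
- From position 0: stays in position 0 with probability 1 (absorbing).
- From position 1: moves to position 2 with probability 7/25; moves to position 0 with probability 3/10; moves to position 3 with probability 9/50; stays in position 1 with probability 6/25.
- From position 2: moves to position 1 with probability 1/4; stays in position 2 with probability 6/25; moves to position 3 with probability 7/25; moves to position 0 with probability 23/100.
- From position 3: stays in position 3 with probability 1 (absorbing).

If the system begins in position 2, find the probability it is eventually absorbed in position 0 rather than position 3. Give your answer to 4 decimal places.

0.4921

Let h(s) be the probability of absorption at position 0 starting from transient state s. Then h(position 0) = 1 and h(position 3) = 0. By first-step analysis:
h(position 1) = 0.3·1 + 0.24·h(position 1) + 0.28·h(position 2) + 0.18·0
h(position 2) = 0.23·1 + 0.25·h(position 1) + 0.24·h(position 2) + 0.28·0
Solving: h(position 1) = 0.5760, h(position 2) = 0.4921.
Starting from position 2, the probability is 0.4921.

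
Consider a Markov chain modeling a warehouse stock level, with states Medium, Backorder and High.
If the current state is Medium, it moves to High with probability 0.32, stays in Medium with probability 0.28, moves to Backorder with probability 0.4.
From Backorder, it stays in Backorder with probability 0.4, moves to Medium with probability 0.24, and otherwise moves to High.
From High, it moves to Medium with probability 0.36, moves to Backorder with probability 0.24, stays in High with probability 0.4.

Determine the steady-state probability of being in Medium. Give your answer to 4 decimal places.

Let the stationary distribution be π with π = πP and π_1 + π_2 + π_3 = 1.
π_1 = 0.28·π_1 + 0.24·π_2 + 0.36·π_3
π_2 = 0.4·π_1 + 0.4·π_2 + 0.24·π_3
Solving with the normalization constraint gives π = (0.2953, 0.3420, 0.3627).
So the stationary probability of Medium is 0.2953.

0.2953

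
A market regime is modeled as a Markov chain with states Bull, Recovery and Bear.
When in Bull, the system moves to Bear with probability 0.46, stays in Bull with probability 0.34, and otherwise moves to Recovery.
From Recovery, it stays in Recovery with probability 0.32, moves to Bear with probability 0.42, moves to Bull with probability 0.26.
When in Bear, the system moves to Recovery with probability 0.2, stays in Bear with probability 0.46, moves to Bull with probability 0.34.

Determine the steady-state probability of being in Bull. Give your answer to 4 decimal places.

0.3218

Let the stationary distribution be π with π = πP and π_1 + π_2 + π_3 = 1.
π_1 = 0.34·π_1 + 0.26·π_2 + 0.34·π_3
π_2 = 0.2·π_1 + 0.32·π_2 + 0.2·π_3
Solving with the normalization constraint gives π = (0.3218, 0.2273, 0.4509).
So the stationary probability of Bull is 0.3218.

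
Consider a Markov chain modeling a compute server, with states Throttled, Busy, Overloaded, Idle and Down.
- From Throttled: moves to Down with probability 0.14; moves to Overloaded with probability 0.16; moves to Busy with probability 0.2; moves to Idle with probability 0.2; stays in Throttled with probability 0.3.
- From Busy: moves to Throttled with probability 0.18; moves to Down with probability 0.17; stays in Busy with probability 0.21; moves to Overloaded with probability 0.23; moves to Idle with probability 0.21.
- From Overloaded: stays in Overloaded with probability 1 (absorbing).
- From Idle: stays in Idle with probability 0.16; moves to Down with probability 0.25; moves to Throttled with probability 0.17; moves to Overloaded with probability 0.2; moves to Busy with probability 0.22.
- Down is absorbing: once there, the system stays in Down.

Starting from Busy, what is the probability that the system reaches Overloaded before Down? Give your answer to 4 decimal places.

0.5386

Let h(s) be the probability of absorption at Overloaded starting from transient state s. Then h(Overloaded) = 1 and h(Down) = 0. By first-step analysis:
h(Throttled) = 0.3·h(Throttled) + 0.2·h(Busy) + 0.16·1 + 0.2·h(Idle) + 0.14·0
h(Busy) = 0.18·h(Throttled) + 0.21·h(Busy) + 0.23·1 + 0.21·h(Idle) + 0.17·0
h(Idle) = 0.17·h(Throttled) + 0.22·h(Busy) + 0.2·1 + 0.16·h(Idle) + 0.25·0
Solving: h(Throttled) = 0.5209, h(Busy) = 0.5386, h(Idle) = 0.4846.
Starting from Busy, the probability is 0.5386.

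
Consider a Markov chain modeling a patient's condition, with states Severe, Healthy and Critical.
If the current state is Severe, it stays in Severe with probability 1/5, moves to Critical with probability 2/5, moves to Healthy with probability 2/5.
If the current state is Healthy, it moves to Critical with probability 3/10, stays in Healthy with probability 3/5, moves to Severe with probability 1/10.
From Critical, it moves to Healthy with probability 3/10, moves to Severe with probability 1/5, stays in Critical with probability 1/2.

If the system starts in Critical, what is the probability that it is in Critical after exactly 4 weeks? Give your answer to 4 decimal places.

Propagate the distribution vector 4 weeks from Critical.
After 0 weeks: (0.0000, 0.0000, 1.0000)
After 1 week: (0.2000, 0.3000, 0.5000)
After 2 weeks: (0.1700, 0.4100, 0.4200)
After 3 weeks: (0.1590, 0.4400, 0.4010)
After 4 weeks: (0.1560, 0.4479, 0.3961)
P(in Critical after 4 weeks) = 0.3961

0.3961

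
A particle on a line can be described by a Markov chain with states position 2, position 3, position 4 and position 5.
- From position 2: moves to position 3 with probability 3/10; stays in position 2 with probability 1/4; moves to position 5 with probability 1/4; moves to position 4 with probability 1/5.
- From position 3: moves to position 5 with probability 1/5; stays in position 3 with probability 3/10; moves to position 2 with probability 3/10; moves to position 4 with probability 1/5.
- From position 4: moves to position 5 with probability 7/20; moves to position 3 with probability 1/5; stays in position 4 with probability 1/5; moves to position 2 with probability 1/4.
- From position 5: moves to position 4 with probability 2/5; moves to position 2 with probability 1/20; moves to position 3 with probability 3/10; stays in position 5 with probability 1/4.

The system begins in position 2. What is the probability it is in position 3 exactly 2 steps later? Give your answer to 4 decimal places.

0.2800

Propagate the distribution vector 2 steps from position 2.
After 0 steps: (1.0000, 0.0000, 0.0000, 0.0000)
After 1 step: (0.2500, 0.3000, 0.2000, 0.2500)
After 2 steps: (0.2150, 0.2800, 0.2500, 0.2550)
P(in position 3 after 2 steps) = 0.2800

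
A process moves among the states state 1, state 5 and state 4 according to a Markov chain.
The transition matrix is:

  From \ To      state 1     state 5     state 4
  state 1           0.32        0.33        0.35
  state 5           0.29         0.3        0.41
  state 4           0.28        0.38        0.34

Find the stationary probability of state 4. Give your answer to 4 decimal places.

0.3666

Let the stationary distribution be π with π = πP and π_1 + π_2 + π_3 = 1.
π_1 = 0.32·π_1 + 0.29·π_2 + 0.28·π_3
π_2 = 0.33·π_1 + 0.3·π_2 + 0.38·π_3
Solving with the normalization constraint gives π = (0.2952, 0.3382, 0.3666).
So the stationary probability of state 4 is 0.3666.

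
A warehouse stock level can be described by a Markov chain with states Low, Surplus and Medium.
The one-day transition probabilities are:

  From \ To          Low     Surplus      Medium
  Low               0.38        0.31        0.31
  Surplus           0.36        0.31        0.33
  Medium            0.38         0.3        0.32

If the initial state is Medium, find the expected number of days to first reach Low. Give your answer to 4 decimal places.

2.6742

Let t(s) be the expected number of days to first reach Low from state s, with t(Low) = 0. Conditioning on the first day:
t(Surplus) = 1 + 0.31·t(Surplus) + 0.33·t(Medium)
t(Medium) = 1 + 0.3·t(Surplus) + 0.32·t(Medium)
Solving: t(Surplus) = 2.7283, t(Medium) = 2.6742.
Expected days from Medium to Low: 2.6742.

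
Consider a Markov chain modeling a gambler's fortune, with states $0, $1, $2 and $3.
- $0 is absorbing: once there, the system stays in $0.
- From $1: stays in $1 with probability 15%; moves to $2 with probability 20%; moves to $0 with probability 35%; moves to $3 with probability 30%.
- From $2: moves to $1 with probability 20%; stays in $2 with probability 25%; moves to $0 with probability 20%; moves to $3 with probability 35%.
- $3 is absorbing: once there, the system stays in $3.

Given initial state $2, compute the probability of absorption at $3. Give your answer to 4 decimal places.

Let h(s) be the probability of absorption at $3 starting from transient state s. Then h($3) = 1 and h($0) = 0. By first-step analysis:
h($1) = 0.35·0 + 0.15·h($1) + 0.2·h($2) + 0.3·1
h($2) = 0.2·0 + 0.2·h($1) + 0.25·h($2) + 0.35·1
Solving: h($1) = 0.4937, h($2) = 0.5983.
Starting from $2, the probability is 0.5983.

0.5983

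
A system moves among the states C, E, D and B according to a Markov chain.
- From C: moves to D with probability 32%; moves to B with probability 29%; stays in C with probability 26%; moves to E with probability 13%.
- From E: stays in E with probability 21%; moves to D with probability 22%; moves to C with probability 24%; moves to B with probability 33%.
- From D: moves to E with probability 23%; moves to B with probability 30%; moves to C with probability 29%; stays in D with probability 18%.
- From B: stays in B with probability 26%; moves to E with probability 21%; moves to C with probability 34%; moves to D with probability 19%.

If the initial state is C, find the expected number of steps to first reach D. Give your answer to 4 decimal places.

Let t(s) be the expected number of steps to first reach D from state s, with t(D) = 0. Conditioning on the first step:
t(C) = 1 + 0.26·t(C) + 0.13·t(E) + 0.29·t(B)
t(E) = 1 + 0.24·t(C) + 0.21·t(E) + 0.33·t(B)
t(B) = 1 + 0.34·t(C) + 0.21·t(E) + 0.26·t(B)
Solving: t(C) = 3.7605, t(E) = 4.1913, t(B) = 4.2686.
Expected steps from C to D: 3.7605.

3.7605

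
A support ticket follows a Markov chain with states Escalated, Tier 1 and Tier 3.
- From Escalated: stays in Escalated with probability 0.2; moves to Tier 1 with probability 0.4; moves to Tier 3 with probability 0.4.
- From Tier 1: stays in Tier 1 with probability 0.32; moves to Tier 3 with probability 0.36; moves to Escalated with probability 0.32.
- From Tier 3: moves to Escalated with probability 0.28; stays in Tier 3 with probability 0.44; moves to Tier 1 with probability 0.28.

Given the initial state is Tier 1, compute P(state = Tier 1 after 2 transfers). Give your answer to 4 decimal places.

Sum over the intermediate state after 1 transfer:
P = P(Tier 1→Escalated)·P(Escalated→Tier 1) + P(Tier 1→Tier 1)·P(Tier 1→Tier 1) + P(Tier 1→Tier 3)·P(Tier 3→Tier 1)
  = 0.32×0.4 + 0.32×0.32 + 0.36×0.28
  = 0.1280 + 0.1024 + 0.1008 = 0.3312

0.3312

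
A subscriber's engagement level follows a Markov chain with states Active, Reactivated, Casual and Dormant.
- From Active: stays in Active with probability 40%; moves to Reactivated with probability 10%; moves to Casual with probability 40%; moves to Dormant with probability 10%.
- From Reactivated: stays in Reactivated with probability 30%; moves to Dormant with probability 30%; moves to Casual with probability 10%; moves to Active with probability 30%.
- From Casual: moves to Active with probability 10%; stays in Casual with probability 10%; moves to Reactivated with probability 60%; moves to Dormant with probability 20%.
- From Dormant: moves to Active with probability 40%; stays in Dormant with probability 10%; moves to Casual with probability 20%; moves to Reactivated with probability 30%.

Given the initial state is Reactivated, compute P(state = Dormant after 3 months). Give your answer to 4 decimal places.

Propagate the distribution vector 3 months from Reactivated.
After 0 months: (0.0000, 1.0000, 0.0000, 0.0000)
After 1 month: (0.3000, 0.3000, 0.1000, 0.3000)
After 2 months: (0.3400, 0.2700, 0.2200, 0.1700)
After 3 months: (0.3070, 0.2980, 0.2190, 0.1760)
P(in Dormant after 3 months) = 0.1760

0.1760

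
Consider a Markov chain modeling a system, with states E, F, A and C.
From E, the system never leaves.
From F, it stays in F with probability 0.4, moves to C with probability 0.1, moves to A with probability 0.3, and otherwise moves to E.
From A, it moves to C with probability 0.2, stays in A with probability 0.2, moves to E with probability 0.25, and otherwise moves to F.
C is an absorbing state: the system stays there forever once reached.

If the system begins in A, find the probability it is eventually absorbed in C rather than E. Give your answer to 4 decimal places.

Let h(s) be the probability of absorption at C starting from transient state s. Then h(C) = 1 and h(E) = 0. By first-step analysis:
h(F) = 0.2·0 + 0.4·h(F) + 0.3·h(A) + 0.1·1
h(A) = 0.25·0 + 0.35·h(F) + 0.2·h(A) + 0.2·1
Solving: h(F) = 0.3733, h(A) = 0.4133.
Starting from A, the probability is 0.4133.

0.4133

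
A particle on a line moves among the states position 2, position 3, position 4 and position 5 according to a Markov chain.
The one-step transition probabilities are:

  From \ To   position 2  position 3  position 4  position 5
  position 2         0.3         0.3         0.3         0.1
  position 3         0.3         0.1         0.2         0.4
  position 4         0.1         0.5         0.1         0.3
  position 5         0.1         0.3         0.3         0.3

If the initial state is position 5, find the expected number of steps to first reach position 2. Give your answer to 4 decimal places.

6.3478

Let t(s) be the expected number of steps to first reach position 2 from state s, with t(position 2) = 0. Conditioning on the first step:
t(position 3) = 1 + 0.1·t(position 3) + 0.2·t(position 4) + 0.4·t(position 5)
t(position 4) = 1 + 0.5·t(position 3) + 0.1·t(position 4) + 0.3·t(position 5)
t(position 5) = 1 + 0.3·t(position 3) + 0.3·t(position 4) + 0.3·t(position 5)
Solving: t(position 3) = 5.3043, t(position 4) = 6.1739, t(position 5) = 6.3478.
Expected steps from position 5 to position 2: 6.3478.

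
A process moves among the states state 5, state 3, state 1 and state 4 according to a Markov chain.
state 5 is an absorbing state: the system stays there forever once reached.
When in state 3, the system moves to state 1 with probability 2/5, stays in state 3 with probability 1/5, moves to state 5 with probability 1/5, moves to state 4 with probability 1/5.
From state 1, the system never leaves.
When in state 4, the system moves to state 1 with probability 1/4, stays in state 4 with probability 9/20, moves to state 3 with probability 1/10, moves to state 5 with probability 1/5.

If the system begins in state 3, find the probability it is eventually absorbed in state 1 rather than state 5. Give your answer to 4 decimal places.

Let h(s) be the probability of absorption at state 1 starting from transient state s. Then h(state 1) = 1 and h(state 5) = 0. By first-step analysis:
h(state 3) = 0.2·0 + 0.2·h(state 3) + 0.4·1 + 0.2·h(state 4)
h(state 4) = 0.2·0 + 0.1·h(state 3) + 0.25·1 + 0.45·h(state 4)
Solving: h(state 3) = 0.6429, h(state 4) = 0.5714.
Starting from state 3, the probability is 0.6429.

0.6429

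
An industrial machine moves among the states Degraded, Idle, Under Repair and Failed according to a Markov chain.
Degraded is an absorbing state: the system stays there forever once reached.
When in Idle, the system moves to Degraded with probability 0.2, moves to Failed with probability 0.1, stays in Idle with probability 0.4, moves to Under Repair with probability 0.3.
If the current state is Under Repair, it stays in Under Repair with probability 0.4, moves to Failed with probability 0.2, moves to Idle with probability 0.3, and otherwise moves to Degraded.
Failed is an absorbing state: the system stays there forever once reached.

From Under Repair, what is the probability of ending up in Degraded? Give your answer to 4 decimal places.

0.4444

Let h(s) be the probability of absorption at Degraded starting from transient state s. Then h(Degraded) = 1 and h(Failed) = 0. By first-step analysis:
h(Idle) = 0.2·1 + 0.4·h(Idle) + 0.3·h(Under Repair) + 0.1·0
h(Under Repair) = 0.1·1 + 0.3·h(Idle) + 0.4·h(Under Repair) + 0.2·0
Solving: h(Idle) = 0.5556, h(Under Repair) = 0.4444.
Starting from Under Repair, the probability is 0.4444.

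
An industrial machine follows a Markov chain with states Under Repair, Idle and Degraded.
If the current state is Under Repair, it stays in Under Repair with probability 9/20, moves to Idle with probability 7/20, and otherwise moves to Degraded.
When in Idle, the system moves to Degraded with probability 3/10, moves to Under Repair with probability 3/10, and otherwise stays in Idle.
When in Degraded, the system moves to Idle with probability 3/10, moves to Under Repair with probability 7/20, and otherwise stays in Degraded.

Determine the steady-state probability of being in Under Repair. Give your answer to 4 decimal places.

0.3692

Let the stationary distribution be π with π = πP and π_1 + π_2 + π_3 = 1.
π_1 = 0.45·π_1 + 0.3·π_2 + 0.35·π_3
π_2 = 0.35·π_1 + 0.4·π_2 + 0.3·π_3
Solving with the normalization constraint gives π = (0.3692, 0.3538, 0.2769).
So the stationary probability of Under Repair is 0.3692.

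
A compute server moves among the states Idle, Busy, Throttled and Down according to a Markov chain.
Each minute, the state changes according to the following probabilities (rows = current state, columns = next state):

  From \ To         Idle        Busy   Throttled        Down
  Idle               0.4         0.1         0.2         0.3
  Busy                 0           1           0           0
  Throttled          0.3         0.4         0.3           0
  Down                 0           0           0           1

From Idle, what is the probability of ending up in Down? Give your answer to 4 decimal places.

0.5833

Let h(s) be the probability of absorption at Down starting from transient state s. Then h(Down) = 1 and h(Busy) = 0. By first-step analysis:
h(Idle) = 0.4·h(Idle) + 0.1·0 + 0.2·h(Throttled) + 0.3·1
h(Throttled) = 0.3·h(Idle) + 0.4·0 + 0.3·h(Throttled)
Solving: h(Idle) = 0.5833, h(Throttled) = 0.2500.
Starting from Idle, the probability is 0.5833.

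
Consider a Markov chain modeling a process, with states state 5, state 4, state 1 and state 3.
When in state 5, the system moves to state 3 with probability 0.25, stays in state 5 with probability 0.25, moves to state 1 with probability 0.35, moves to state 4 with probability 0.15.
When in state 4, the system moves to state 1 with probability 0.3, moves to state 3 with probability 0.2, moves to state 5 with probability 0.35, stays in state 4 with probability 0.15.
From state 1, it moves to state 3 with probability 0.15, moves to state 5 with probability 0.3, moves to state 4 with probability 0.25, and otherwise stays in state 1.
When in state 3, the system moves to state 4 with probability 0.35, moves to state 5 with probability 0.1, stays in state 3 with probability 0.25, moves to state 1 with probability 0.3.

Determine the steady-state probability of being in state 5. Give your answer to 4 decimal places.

0.2568

Let the stationary distribution be π with π = πP and π_1 + π_2 + π_3 + π_4 = 1.
π_1 = 0.25·π_1 + 0.35·π_2 + 0.3·π_3 + 0.1·π_4
π_2 = 0.15·π_1 + 0.15·π_2 + 0.25·π_3 + 0.35·π_4
π_3 = 0.35·π_1 + 0.3·π_2 + 0.3·π_3 + 0.3·π_4
Solving with the normalization constraint gives π = (0.2568, 0.2228, 0.3128, 0.2076).
So the stationary probability of state 5 is 0.2568.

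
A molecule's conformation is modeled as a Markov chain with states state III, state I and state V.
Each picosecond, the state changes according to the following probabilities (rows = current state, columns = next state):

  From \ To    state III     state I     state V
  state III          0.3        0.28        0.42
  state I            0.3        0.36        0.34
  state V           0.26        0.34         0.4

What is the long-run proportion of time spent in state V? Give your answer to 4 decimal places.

0.3859

Let the stationary distribution be π with π = πP and π_1 + π_2 + π_3 = 1.
π_1 = 0.3·π_1 + 0.3·π_2 + 0.26·π_3
π_2 = 0.28·π_1 + 0.36·π_2 + 0.34·π_3
Solving with the normalization constraint gives π = (0.2846, 0.3295, 0.3859).
So the stationary probability of state V is 0.3859.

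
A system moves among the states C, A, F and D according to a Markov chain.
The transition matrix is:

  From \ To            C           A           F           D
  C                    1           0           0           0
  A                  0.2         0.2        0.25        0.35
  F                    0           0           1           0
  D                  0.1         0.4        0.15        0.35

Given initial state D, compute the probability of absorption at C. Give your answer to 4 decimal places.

Let h(s) be the probability of absorption at C starting from transient state s. Then h(C) = 1 and h(F) = 0. By first-step analysis:
h(A) = 0.2·1 + 0.2·h(A) + 0.25·0 + 0.35·h(D)
h(D) = 0.1·1 + 0.4·h(A) + 0.15·0 + 0.35·h(D)
Solving: h(A) = 0.4342, h(D) = 0.4211.
Starting from D, the probability is 0.4211.

0.4211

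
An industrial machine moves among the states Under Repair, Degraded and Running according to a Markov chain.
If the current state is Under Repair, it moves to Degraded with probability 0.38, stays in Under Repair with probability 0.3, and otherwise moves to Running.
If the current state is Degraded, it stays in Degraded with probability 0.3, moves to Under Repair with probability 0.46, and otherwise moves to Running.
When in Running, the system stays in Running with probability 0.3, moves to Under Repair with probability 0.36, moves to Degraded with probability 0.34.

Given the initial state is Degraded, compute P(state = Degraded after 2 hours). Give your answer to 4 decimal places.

Sum over the intermediate state after 1 hour:
P = P(Degraded→Under Repair)·P(Under Repair→Degraded) + P(Degraded→Degraded)·P(Degraded→Degraded) + P(Degraded→Running)·P(Running→Degraded)
  = 0.46×0.38 + 0.3×0.3 + 0.24×0.34
  = 0.1748 + 0.0900 + 0.0816 = 0.3464

0.3464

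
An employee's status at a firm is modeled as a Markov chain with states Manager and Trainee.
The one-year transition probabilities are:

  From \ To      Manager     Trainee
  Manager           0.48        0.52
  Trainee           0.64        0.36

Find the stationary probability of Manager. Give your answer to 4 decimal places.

0.5517

Let the stationary distribution be π with π = πP and π_1 + π_2 = 1.
π_1 = 0.48·π_1 + 0.64·π_2
Solving with the normalization constraint gives π = (0.5517, 0.4483).
So the stationary probability of Manager is 0.5517.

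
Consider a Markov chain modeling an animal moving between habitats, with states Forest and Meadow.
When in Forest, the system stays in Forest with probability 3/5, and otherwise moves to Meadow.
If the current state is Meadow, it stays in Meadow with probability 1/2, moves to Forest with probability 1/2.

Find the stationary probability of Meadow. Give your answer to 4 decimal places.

0.4444

Let the stationary distribution be π with π = πP and π_1 + π_2 = 1.
π_1 = 0.6·π_1 + 0.5·π_2
Solving with the normalization constraint gives π = (0.5556, 0.4444).
So the stationary probability of Meadow is 0.4444.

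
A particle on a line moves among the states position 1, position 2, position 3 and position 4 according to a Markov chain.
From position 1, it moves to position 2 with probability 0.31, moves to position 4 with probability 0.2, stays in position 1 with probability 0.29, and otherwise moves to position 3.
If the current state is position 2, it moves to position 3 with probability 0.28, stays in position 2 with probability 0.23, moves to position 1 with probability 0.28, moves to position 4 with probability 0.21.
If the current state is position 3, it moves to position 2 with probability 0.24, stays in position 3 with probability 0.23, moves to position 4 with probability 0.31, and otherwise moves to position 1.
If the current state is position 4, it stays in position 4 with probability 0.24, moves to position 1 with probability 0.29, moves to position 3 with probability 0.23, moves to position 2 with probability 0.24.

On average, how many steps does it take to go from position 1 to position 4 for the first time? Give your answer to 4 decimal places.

Let t(s) be the expected number of steps to first reach position 4 from state s, with t(position 4) = 0. Conditioning on the first step:
t(position 1) = 1 + 0.29·t(position 1) + 0.31·t(position 2) + 0.2·t(position 3)
t(position 2) = 1 + 0.28·t(position 1) + 0.23·t(position 2) + 0.28·t(position 3)
t(position 3) = 1 + 0.22·t(position 1) + 0.24·t(position 2) + 0.23·t(position 3)
Solving: t(position 1) = 4.3884, t(position 2) = 4.3113, t(position 3) = 3.8963.
Expected steps from position 1 to position 4: 4.3884.

4.3884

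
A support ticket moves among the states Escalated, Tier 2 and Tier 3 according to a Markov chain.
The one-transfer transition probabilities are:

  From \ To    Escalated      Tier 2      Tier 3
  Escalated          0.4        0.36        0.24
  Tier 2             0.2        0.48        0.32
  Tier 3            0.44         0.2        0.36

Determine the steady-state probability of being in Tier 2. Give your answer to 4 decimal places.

Let the stationary distribution be π with π = πP and π_1 + π_2 + π_3 = 1.
π_1 = 0.4·π_1 + 0.2·π_2 + 0.44·π_3
π_2 = 0.36·π_1 + 0.48·π_2 + 0.2·π_3
Solving with the normalization constraint gives π = (0.3415, 0.3537, 0.3049).
So the stationary probability of Tier 2 is 0.3537.

0.3537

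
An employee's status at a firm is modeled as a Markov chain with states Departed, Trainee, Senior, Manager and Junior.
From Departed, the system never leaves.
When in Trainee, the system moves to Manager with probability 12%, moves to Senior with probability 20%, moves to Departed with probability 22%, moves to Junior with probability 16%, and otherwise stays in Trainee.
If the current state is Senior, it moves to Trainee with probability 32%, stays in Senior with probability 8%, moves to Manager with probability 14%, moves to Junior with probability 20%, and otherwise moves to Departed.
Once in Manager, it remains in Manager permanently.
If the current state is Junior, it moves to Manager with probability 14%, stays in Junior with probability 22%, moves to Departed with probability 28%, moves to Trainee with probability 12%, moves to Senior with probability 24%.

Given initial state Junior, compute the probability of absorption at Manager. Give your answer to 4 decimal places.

0.3399

Let h(s) be the probability of absorption at Manager starting from transient state s. Then h(Manager) = 1 and h(Departed) = 0. By first-step analysis:
h(Trainee) = 0.22·0 + 0.3·h(Trainee) + 0.2·h(Senior) + 0.12·1 + 0.16·h(Junior)
h(Senior) = 0.26·0 + 0.32·h(Trainee) + 0.08·h(Senior) + 0.14·1 + 0.2·h(Junior)
h(Junior) = 0.28·0 + 0.12·h(Trainee) + 0.24·h(Senior) + 0.14·1 + 0.22·h(Junior)
Solving: h(Trainee) = 0.3483, h(Senior) = 0.3472, h(Junior) = 0.3399.
Starting from Junior, the probability is 0.3399.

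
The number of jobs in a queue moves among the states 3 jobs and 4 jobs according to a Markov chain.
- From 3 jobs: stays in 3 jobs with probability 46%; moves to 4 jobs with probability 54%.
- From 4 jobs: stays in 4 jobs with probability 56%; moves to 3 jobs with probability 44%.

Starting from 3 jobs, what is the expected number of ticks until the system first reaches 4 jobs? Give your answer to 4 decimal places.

1.8519

Let t(s) be the expected number of ticks to first reach 4 jobs from state s, with t(4 jobs) = 0. Conditioning on the first tick:
t(3 jobs) = 1 + 0.46·t(3 jobs)
Solving: t(3 jobs) = 1.8519.
Expected ticks from 3 jobs to 4 jobs: 1.8519.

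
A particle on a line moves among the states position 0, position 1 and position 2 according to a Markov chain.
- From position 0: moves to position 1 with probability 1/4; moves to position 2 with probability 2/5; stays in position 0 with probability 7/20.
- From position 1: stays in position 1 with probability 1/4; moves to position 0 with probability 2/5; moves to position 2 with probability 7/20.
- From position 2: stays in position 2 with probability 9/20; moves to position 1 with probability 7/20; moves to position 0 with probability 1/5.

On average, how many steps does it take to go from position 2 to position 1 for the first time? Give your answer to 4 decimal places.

3.0631

Let t(s) be the expected number of steps to first reach position 1 from state s, with t(position 1) = 0. Conditioning on the first step:
t(position 0) = 1 + 0.35·t(position 0) + 0.4·t(position 2)
t(position 2) = 1 + 0.2·t(position 0) + 0.45·t(position 2)
Solving: t(position 0) = 3.4234, t(position 2) = 3.0631.
Expected steps from position 2 to position 1: 3.0631.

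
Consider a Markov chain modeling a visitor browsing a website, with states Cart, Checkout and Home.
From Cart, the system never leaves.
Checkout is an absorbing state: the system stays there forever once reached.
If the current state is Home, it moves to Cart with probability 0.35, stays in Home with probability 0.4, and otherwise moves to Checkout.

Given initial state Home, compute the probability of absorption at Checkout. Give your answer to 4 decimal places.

Let h(s) be the probability of absorption at Checkout starting from transient state s. Then h(Checkout) = 1 and h(Cart) = 0. By first-step analysis:
h(Home) = 0.35·0 + 0.25·1 + 0.4·h(Home)
Solving: h(Home) = 0.4167.
Starting from Home, the probability is 0.4167.

0.4167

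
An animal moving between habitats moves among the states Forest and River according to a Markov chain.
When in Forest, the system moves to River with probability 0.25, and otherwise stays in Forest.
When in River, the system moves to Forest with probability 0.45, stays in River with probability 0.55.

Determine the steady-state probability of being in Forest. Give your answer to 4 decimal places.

0.6429

Let the stationary distribution be π with π = πP and π_1 + π_2 = 1.
π_1 = 0.75·π_1 + 0.45·π_2
Solving with the normalization constraint gives π = (0.6429, 0.3571).
So the stationary probability of Forest is 0.6429.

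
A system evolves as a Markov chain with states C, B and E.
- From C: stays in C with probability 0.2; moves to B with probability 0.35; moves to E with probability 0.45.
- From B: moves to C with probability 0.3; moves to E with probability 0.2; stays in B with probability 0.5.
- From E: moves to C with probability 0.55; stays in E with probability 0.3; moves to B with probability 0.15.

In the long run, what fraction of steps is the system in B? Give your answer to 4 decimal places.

Let the stationary distribution be π with π = πP and π_1 + π_2 + π_3 = 1.
π_1 = 0.2·π_1 + 0.3·π_2 + 0.55·π_3
π_2 = 0.35·π_1 + 0.5·π_2 + 0.15·π_3
Solving with the normalization constraint gives π = (0.3450, 0.3369, 0.3181).
So the stationary probability of B is 0.3369.

0.3369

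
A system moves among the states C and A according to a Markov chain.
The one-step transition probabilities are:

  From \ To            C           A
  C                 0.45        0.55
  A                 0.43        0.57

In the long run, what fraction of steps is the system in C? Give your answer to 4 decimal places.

Let the stationary distribution be π with π = πP and π_1 + π_2 = 1.
π_1 = 0.45·π_1 + 0.43·π_2
Solving with the normalization constraint gives π = (0.4388, 0.5612).
So the stationary probability of C is 0.4388.

0.4388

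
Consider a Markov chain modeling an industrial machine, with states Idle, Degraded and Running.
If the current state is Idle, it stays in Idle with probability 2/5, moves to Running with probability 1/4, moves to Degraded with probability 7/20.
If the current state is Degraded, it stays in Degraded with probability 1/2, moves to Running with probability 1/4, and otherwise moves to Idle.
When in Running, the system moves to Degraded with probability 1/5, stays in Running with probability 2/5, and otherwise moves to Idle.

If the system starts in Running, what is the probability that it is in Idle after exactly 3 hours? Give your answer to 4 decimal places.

Propagate the distribution vector 3 hours from Running.
After 0 hours: (0.0000, 0.0000, 1.0000)
After 1 hour: (0.4000, 0.2000, 0.4000)
After 2 hours: (0.3700, 0.3200, 0.3100)
After 3 hours: (0.3520, 0.3515, 0.2965)
P(in Idle after 3 hours) = 0.3520

0.3520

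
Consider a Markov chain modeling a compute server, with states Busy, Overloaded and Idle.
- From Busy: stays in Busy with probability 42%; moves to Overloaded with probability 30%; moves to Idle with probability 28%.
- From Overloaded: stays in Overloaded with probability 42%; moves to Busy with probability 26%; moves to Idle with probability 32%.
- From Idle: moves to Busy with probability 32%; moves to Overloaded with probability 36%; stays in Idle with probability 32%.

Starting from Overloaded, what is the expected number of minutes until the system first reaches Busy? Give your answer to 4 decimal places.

Let t(s) be the expected number of minutes to first reach Busy from state s, with t(Busy) = 0. Conditioning on the first minute:
t(Overloaded) = 1 + 0.42·t(Overloaded) + 0.32·t(Idle)
t(Idle) = 1 + 0.36·t(Overloaded) + 0.32·t(Idle)
Solving: t(Overloaded) = 3.5817, t(Idle) = 3.3668.
Expected minutes from Overloaded to Busy: 3.5817.

3.5817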